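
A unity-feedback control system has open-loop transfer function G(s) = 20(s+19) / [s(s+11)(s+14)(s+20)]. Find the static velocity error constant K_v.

The open loop has one pole at the origin → type 1 system.
K_v = lim_{s→0} s·G(s) = 20·19 / (11·14·20) = 19/154.

19/154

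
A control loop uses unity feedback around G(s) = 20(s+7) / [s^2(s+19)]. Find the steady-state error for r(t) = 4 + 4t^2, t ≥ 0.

G(s) has two factors of s in the denominator, so the system is type 2. Treating each term separately:
  • 4: tracked with zero error.
  • 4t^2: e_ss = 8/K_a with K_a=140/19 → 38/35.
Total e_ss = 38/35.

38/35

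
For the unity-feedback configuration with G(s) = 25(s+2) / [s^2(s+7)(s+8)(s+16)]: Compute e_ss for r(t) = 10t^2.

System type = 2 (two poles at s=0).
K_a = lim_{s→0} s^2·G(s) = 25·2 / (7·8·16) = 25/448.
r(t) = 10t^2 gives R(s) = 20/s^3.
e_ss = 20/K_a = 20/(25/448) = 358.4.

358.4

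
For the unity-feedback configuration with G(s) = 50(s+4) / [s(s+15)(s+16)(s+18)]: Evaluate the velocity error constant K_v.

5/108

G(s) has one factor of s in the denominator, so the system is type 1.
K_v = lim_{s→0} s·G(s) = 50·4 / (15·16·18) = 5/108.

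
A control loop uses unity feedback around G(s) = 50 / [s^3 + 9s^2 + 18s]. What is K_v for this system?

25/9

Factoring s from the denominator leaves a polynomial with constant term 18, so the system is type 1.
K_v = lim_{s→0} s·G(s) = 50 / 18 = 25/9.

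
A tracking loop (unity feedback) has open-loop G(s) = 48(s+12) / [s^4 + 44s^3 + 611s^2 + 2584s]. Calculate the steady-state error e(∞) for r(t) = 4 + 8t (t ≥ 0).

Factoring s from the denominator leaves a polynomial with constant term 2584, so the system is type 1. Treating each term separately:
  • 4: tracked with zero error.
  • 8t: e_ss = 8/K_v with K_v=72/323 → 323/9.
Total e_ss = 323/9.

323/9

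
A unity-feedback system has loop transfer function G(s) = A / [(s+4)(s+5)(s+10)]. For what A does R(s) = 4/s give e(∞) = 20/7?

80

The open loop has no poles at the origin → type 0 system.
K_p = lim_{s→0} G(s) = A / (4·5·10) = 0.005·A.
e_ss = 4/(1 + K_p) = 20/7 ⇒ 1 + 0.005·A = 1.4 ⇒ A = 80.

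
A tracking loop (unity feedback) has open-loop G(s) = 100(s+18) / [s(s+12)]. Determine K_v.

One free integrator in G(s): this is a type 1 system.
K_v = lim_{s→0} s·G(s) = 100·18 / (12) = 150.

150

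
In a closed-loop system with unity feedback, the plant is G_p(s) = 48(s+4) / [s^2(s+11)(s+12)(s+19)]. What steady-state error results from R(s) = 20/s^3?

The open loop has two poles at the origin → type 2 system.
K_a = lim_{s→0} s^2·G_p(s) = 48·4 / (11·12·19) = 16/209.
r(t) = 10t^2 gives R(s) = 20/s^3.
e_ss = 20/K_a = 20/(16/209) = 261.25.

261.25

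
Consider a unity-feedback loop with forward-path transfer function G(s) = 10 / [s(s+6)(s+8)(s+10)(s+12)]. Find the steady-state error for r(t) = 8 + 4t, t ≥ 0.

The open loop has one pole at the origin → type 1 system. By superposition:
  • 8: tracked with zero error.
  • 4t: e_ss = 4/K_v with K_v=1/576 → 2304.
Total e_ss = 2304.

2304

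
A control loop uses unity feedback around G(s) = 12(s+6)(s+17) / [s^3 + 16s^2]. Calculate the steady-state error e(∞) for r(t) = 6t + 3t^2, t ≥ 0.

4/51

Lowest-order denominator term is 16s^2, so the open loop has 2 poles at the origin → type 2 system. By superposition:
  • 6t: tracked with zero error.
  • 3t^2: e_ss = 6/K_a with K_a=76.5 → 4/51.
Total e_ss = 4/51.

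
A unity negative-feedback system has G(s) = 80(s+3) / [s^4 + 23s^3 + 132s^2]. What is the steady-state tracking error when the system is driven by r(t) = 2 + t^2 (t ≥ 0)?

1.1

Factoring s^2 from the denominator leaves a polynomial with constant term 132, so the system is type 2. By superposition:
  • 2: tracked with zero error.
  • t^2: e_ss = 2/K_a with K_a=20/11 → 1.1.
Total e_ss = 1.1.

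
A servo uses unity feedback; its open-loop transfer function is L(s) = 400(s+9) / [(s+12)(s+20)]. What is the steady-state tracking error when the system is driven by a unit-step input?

L(s) has no factors of s in the denominator, so the system is type 0.
K_p = lim_{s→0} L(s) = 400·9 / (12·20) = 15.
e_ss = 1/(1 + K_p) = 1/16 = 0.0625.

0.0625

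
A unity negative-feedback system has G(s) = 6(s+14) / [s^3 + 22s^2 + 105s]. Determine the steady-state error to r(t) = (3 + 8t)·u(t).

Factoring s from the denominator leaves a polynomial with constant term 105, so the system is type 1. Treating each term separately:
  • 3: tracked with zero error.
  • 8t: e_ss = 8/K_v with K_v=0.8 → 10.
Total e_ss = 10.

10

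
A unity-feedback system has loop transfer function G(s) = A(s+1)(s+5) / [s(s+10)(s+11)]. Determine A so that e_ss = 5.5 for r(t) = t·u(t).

4

One free integrator in G(s): this is a type 1 system.
K_v = lim_{s→0} s·G(s) = A·1·5 / (10·11) = (1/22)·A.
e_ss = 1/K_v = 5.5 ⇒ K_v = 2/11 ⇒ A = (2/11)/(1/22) = 4.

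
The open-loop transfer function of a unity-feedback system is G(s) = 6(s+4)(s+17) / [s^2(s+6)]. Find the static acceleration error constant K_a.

Two free integrators in G(s): this is a type 2 system.
K_a = lim_{s→0} s^2·G(s) = 6·4·17 / (6) = 68.

68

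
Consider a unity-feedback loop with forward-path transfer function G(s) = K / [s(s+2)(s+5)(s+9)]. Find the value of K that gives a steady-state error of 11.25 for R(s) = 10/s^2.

80

The open loop has one pole at the origin → type 1 system.
K_v = lim_{s→0} s·G(s) = K / (2·5·9) = (1/90)·K.
e_ss = 10/K_v = 11.25 ⇒ K_v = 8/9 ⇒ K = (8/9)/(1/90) = 80.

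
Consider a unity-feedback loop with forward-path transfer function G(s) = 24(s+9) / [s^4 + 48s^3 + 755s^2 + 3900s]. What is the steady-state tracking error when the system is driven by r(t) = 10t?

1625/9

Factoring s from the denominator leaves a polynomial with constant term 3900, so the system is type 1.
K_v = lim_{s→0} s·G(s) = 24·9 / 3900 = 18/325.
e_ss = 10/K_v = 10/(18/325) = 1625/9.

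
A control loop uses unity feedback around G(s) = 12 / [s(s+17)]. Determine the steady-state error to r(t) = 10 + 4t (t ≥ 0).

17/3

G(s) has one factor of s in the denominator, so the system is type 1. By superposition:
  • 10: tracked with zero error.
  • 4t: e_ss = 4/K_v with K_v=12/17 → 17/3.
Total e_ss = 17/3.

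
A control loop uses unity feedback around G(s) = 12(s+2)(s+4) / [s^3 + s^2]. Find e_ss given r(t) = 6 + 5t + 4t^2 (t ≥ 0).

Factoring s^2 from the denominator leaves a polynomial with constant term 1, so the system is type 2. Taking each input component in turn:
  • 6: tracked with zero error.
  • 5t: tracked with zero error.
  • 4t^2: e_ss = 8/K_a with K_a=96 → 1/12.
Total e_ss = 1/12.

1/12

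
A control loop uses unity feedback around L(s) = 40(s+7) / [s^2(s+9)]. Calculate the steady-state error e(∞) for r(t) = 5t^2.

9/28

Two free integrators in L(s): this is a type 2 system.
K_a = lim_{s→0} s^2·L(s) = 40·7 / (9) = 280/9.
r(t) = 5t^2 gives R(s) = 10/s^3.
e_ss = 10/K_a = 10/(280/9) = 9/28.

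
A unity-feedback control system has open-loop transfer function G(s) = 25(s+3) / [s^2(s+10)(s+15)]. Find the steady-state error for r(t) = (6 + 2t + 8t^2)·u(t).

G(s) has two factors of s in the denominator, so the system is type 2. Treating each term separately:
  • 6: tracked with zero error.
  • 2t: tracked with zero error.
  • 8t^2: e_ss = 16/K_a with K_a=0.5 → 32.
Total e_ss = 32.

32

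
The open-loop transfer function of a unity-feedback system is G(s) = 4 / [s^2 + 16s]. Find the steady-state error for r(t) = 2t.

8

Lowest-order denominator term is 16s, so the open loop has 1 pole at the origin → type 1 system.
K_v = lim_{s→0} s·G(s) = 4 / 16 = 0.25.
e_ss = 2/K_v = 2/0.25 = 8.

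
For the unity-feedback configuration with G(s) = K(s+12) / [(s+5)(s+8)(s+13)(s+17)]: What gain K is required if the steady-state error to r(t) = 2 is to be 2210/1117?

8

System type = 0 (no poles at s=0).
K_p = lim_{s→0} G(s) = K·12 / (5·8·13·17) = (3/2210)·K.
e_ss = 2/(1 + K_p) = 2210/1117 ⇒ 1 + (3/2210)·K = 1117/1105 ⇒ K = 8.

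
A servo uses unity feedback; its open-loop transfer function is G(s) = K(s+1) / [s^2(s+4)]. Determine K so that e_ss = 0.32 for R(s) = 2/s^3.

25

Two free integrators in G(s): this is a type 2 system.
K_a = lim_{s→0} s^2·G(s) = K·1 / (4) = 0.25·K.
e_ss = 2/K_a = 0.32 ⇒ K_a = 6.25 ⇒ K = 6.25/0.25 = 25.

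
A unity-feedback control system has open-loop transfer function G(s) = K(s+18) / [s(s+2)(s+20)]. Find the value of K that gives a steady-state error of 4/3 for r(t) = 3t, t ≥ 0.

5

G(s) has one factor of s in the denominator, so the system is type 1.
K_v = lim_{s→0} s·G(s) = K·18 / (2·20) = 0.45·K.
e_ss = 3/K_v = 4/3 ⇒ K_v = 2.25 ⇒ K = 2.25/0.45 = 5.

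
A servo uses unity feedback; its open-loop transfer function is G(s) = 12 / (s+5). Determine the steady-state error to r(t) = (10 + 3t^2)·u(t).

G(s) has no factors of s in the denominator, so the system is type 0. By superposition:
  • 10: e_ss = 10/(1+K_p) with K_p=2.4 → 50/17.
  • 3t^2: a type-0 system cannot track it, e_ss → ∞.
The unbounded component dominates.

infinity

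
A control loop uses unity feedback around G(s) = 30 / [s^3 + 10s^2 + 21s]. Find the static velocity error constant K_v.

10/7

Factoring s from the denominator leaves a polynomial with constant term 21, so the system is type 1.
K_v = lim_{s→0} s·G(s) = 30 / 21 = 10/7.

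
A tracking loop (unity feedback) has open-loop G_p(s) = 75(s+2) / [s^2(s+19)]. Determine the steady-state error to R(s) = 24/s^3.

3.04

G_p(s) has two factors of s in the denominator, so the system is type 2.
K_a = lim_{s→0} s^2·G_p(s) = 75·2 / (19) = 150/19.
r(t) = 12t^2 gives R(s) = 24/s^3.
e_ss = 24/K_a = 24/(150/19) = 3.04.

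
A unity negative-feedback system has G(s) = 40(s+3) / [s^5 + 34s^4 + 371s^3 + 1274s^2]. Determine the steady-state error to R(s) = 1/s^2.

0

Lowest-order denominator term is 1274s^2, so the open loop has 2 poles at the origin → type 2 system.
A type-2 system has K_v = ∞, so it tracks a ramp input with zero steady-state error.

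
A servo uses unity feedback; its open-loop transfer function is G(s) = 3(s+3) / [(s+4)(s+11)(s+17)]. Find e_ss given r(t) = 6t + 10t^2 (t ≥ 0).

infinity

No free integrators in G(s): this is a type 0 system. By superposition:
  • 6t: a type-0 system cannot track it, e_ss → ∞.
  • 10t^2: a type-0 system cannot track it, e_ss → ∞.
The unbounded component dominates.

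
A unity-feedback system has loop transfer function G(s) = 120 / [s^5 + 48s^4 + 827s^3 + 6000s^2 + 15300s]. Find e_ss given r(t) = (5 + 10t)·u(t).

Factoring s from the denominator leaves a polynomial with constant term 15300, so the system is type 1. Taking each input component in turn:
  • 5: tracked with zero error.
  • 10t: e_ss = 10/K_v with K_v=2/255 → 1275.
Total e_ss = 1275.

1275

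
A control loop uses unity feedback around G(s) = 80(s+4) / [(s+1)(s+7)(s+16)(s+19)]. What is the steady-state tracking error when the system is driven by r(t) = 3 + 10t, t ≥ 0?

infinity

No free integrators in G(s): this is a type 0 system. Taking each input component in turn:
  • 3: e_ss = 3/(1+K_p) with K_p=20/133 → 133/51.
  • 10t: a type-0 system cannot track it, e_ss → ∞.
The unbounded component dominates.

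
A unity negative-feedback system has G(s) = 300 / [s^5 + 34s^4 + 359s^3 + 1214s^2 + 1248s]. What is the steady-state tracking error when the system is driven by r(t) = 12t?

49.92

Lowest-order denominator term is 1248s, so the open loop has 1 pole at the origin → type 1 system.
K_v = lim_{s→0} s·G(s) = 300 / 1248 = 25/104.
e_ss = 12/K_v = 12/(25/104) = 49.92.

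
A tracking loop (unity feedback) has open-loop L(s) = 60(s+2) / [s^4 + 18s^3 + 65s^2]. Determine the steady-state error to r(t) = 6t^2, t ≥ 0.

6.5

The denominator has no term below 65s^2 — 2 poles at s=0, type 2.
K_a = lim_{s→0} s^2·L(s) = 60·2 / 65 = 24/13.
r(t) = 6t^2 gives R(s) = 12/s^3.
e_ss = 12/K_a = 12/(24/13) = 6.5.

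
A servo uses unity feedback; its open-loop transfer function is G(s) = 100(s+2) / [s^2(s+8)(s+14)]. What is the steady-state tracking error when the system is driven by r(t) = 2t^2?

The open loop has two poles at the origin → type 2 system.
K_a = lim_{s→0} s^2·G(s) = 100·2 / (8·14) = 25/14.
r(t) = 2t^2 gives R(s) = 4/s^3.
e_ss = 4/K_a = 4/(25/14) = 2.24.

2.24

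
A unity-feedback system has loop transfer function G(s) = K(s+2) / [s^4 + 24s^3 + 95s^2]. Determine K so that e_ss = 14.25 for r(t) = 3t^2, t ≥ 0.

20

Factoring s^2 from the denominator leaves a polynomial with constant term 95, so the system is type 2.
K_a = lim_{s→0} s^2·G(s) = K·2 / 95 = (2/95)·K.
e_ss = 6/K_a = 14.25 ⇒ K_a = 8/19 ⇒ K = (8/19)/(2/95) = 20.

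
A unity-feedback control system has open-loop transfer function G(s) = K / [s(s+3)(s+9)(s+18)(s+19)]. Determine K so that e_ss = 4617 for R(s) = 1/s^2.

2

G(s) has one factor of s in the denominator, so the system is type 1.
K_v = lim_{s→0} s·G(s) = K / (3·9·18·19) = (1/9234)·K.
e_ss = 1/K_v = 4617 ⇒ K_v = 1/4617 ⇒ K = (1/4617)/(1/9234) = 2.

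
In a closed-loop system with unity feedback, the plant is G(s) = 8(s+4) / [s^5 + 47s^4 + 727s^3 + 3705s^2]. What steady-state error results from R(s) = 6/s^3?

694.6875

The denominator has no term below 3705s^2 — 2 poles at s=0, type 2.
K_a = lim_{s→0} s^2·G(s) = 8·4 / 3705 = 32/3705.
r(t) = 3t^2 gives R(s) = 6/s^3.
e_ss = 6/K_a = 6/(32/3705) = 694.6875.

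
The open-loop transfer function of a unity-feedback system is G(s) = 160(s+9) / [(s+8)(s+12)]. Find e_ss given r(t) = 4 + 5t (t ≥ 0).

infinity

No free integrators in G(s): this is a type 0 system. By superposition:
  • 4: e_ss = 4/(1+K_p) with K_p=15 → 0.25.
  • 5t: a type-0 system cannot track it, e_ss → ∞.
The unbounded component dominates.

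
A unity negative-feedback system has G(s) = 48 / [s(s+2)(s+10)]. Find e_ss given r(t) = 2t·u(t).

The open loop has one pole at the origin → type 1 system.
K_v = lim_{s→0} s·G(s) = 48 / (2·10) = 2.4.
e_ss = 2/K_v = 2/2.4 = 5/6.

5/6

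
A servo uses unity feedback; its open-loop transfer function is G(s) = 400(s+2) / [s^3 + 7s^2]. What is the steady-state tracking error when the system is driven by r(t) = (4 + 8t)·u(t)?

0

Factoring s^2 from the denominator leaves a polynomial with constant term 7, so the system is type 2. Taking each input component in turn:
  • 4: tracked with zero error.
  • 8t: tracked with zero error.
Total e_ss = 0.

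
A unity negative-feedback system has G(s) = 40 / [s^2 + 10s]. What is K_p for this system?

K_p = lim_{s→0} G(s); with 1 pole at the origin the limit diverges, so K_p = ∞.

infinity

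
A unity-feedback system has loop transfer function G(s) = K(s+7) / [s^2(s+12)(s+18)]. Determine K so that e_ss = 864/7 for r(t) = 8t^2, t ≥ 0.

4

G(s) has two factors of s in the denominator, so the system is type 2.
K_a = lim_{s→0} s^2·G(s) = K·7 / (12·18) = (7/216)·K.
e_ss = 16/K_a = 864/7 ⇒ K_a = 7/54 ⇒ K = (7/54)/(7/216) = 4.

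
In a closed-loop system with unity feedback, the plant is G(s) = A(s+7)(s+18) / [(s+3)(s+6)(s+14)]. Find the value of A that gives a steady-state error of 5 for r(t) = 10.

G(s) has no factors of s in the denominator, so the system is type 0.
K_p = lim_{s→0} G(s) = A·7·18 / (3·6·14) = 0.5·A.
e_ss = 10/(1 + K_p) = 5 ⇒ 1 + 0.5·A = 2 ⇒ A = 2.

2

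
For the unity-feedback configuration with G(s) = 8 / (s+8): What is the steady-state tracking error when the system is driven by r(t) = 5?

G(s) has no factors of s in the denominator, so the system is type 0.
K_p = lim_{s→0} G(s) = 8 / (8) = 1.
e_ss = 5/(1 + K_p) = 5/2 = 2.5.

2.5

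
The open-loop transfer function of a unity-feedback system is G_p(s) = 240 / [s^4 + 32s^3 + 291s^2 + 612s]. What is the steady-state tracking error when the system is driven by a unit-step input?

0

Factoring s from the denominator leaves a polynomial with constant term 612, so the system is type 1.
K_p = ∞ for a type-1 system; e_ss to a step is zero.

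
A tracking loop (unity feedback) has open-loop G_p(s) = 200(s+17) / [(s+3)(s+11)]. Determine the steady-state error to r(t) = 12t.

infinity

G_p(s) has no factors of s in the denominator, so the system is type 0.
K_v = lim_{s→0} s·G_p(s) = 0; the steady-state error to this ramp input grows without bound.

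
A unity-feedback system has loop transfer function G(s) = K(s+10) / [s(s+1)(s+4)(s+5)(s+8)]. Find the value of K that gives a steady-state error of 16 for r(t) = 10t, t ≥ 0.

10

G(s) has one factor of s in the denominator, so the system is type 1.
K_v = lim_{s→0} s·G(s) = K·10 / (1·4·5·8) = 0.0625·K.
e_ss = 10/K_v = 16 ⇒ K_v = 0.625 ⇒ K = 0.625/0.0625 = 10.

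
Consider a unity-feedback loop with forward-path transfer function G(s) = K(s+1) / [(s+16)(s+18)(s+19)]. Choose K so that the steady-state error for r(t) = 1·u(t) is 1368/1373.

20

G(s) has no factors of s in the denominator, so the system is type 0.
K_p = lim_{s→0} G(s) = K·1 / (16·18·19) = (1/5472)·K.
e_ss = 1/(1 + K_p) = 1368/1373 ⇒ 1 + (1/5472)·K = 1373/1368 ⇒ K = 20.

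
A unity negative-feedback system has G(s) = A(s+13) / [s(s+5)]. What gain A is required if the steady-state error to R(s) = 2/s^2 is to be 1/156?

120

One free integrator in G(s): this is a type 1 system.
K_v = lim_{s→0} s·G(s) = A·13 / (5) = 2.6·A.
e_ss = 2/K_v = 1/156 ⇒ K_v = 312 ⇒ A = 312/2.6 = 120.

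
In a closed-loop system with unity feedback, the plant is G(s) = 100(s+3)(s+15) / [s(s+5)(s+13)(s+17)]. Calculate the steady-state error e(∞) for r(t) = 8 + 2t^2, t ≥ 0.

G(s) has one factor of s in the denominator, so the system is type 1. Taking each input component in turn:
  • 8: tracked with zero error.
  • 2t^2: a type-1 system cannot track it, e_ss → ∞.
The unbounded component dominates.

infinity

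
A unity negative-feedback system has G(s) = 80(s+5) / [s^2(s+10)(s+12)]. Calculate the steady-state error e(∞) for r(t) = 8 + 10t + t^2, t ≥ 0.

System type = 2 (two poles at s=0). Treating each term separately:
  • 8: tracked with zero error.
  • 10t: tracked with zero error.
  • t^2: e_ss = 2/K_a with K_a=10/3 → 0.6.
Total e_ss = 0.6.

0.6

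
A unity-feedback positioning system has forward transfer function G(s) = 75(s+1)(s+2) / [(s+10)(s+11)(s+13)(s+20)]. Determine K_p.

3/572

G(s) has no factors of s in the denominator, so the system is type 0.
K_p = lim_{s→0} G(s) = 75·1·2 / (10·11·13·20) = 3/572.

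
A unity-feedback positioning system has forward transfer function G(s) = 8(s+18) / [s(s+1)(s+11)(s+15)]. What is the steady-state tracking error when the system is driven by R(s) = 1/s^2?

One free integrator in G(s): this is a type 1 system.
K_v = lim_{s→0} s·G(s) = 8·18 / (1·11·15) = 48/55.
e_ss = 1/K_v = 1/(48/55) = 55/48.

55/48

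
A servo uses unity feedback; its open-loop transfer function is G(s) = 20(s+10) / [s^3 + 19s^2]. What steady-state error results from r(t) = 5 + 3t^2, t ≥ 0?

0.57

Lowest-order denominator term is 19s^2, so the open loop has 2 poles at the origin → type 2 system. By superposition:
  • 5: tracked with zero error.
  • 3t^2: e_ss = 6/K_a with K_a=200/19 → 0.57.
Total e_ss = 0.57.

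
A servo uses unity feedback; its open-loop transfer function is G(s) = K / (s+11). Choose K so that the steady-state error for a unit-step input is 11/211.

200

The open loop has no poles at the origin → type 0 system.
K_p = lim_{s→0} G(s) = K / (11) = (1/11)·K.
e_ss = 1/(1 + K_p) = 11/211 ⇒ 1 + (1/11)·K = 211/11 ⇒ K = 200.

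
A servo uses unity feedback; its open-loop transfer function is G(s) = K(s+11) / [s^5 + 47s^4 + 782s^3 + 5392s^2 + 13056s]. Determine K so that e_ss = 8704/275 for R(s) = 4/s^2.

The denominator has no term below 13056s — 1 pole at s=0, type 1.
K_v = lim_{s→0} s·G(s) = K·11 / 13056 = (11/13056)·K.
e_ss = 4/K_v = 8704/275 ⇒ K_v = 275/2176 ⇒ K = (275/2176)/(11/13056) = 150.

150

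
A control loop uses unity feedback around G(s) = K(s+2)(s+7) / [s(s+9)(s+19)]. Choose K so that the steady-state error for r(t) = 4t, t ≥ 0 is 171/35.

System type = 1 (one pole at s=0).
K_v = lim_{s→0} s·G(s) = K·2·7 / (9·19) = (14/171)·K.
e_ss = 4/K_v = 171/35 ⇒ K_v = 140/171 ⇒ K = (140/171)/(14/171) = 10.

10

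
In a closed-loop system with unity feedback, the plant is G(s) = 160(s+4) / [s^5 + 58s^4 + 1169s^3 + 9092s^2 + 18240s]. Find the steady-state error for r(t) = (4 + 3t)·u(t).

Lowest-order denominator term is 18240s, so the open loop has 1 pole at the origin → type 1 system. By superposition:
  • 4: tracked with zero error.
  • 3t: e_ss = 3/K_v with K_v=2/57 → 85.5.
Total e_ss = 85.5.

85.5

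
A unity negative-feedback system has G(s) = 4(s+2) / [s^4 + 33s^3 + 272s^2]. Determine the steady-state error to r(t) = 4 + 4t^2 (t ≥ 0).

272

Factoring s^2 from the denominator leaves a polynomial with constant term 272, so the system is type 2. By superposition:
  • 4: tracked with zero error.
  • 4t^2: e_ss = 8/K_a with K_a=1/34 → 272.
Total e_ss = 272.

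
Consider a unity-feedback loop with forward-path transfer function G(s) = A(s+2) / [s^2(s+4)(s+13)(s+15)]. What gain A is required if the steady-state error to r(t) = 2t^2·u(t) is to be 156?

G(s) has two factors of s in the denominator, so the system is type 2.
K_a = lim_{s→0} s^2·G(s) = A·2 / (4·13·15) = (1/390)·A.
e_ss = 4/K_a = 156 ⇒ K_a = 1/39 ⇒ A = (1/39)/(1/390) = 10.

10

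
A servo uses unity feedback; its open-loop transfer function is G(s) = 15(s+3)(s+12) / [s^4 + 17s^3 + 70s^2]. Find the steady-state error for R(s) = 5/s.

Lowest-order denominator term is 70s^2, so the open loop has 2 poles at the origin → type 2 system.
A type-2 system has K_p = ∞, so it tracks a step input with zero steady-state error.

0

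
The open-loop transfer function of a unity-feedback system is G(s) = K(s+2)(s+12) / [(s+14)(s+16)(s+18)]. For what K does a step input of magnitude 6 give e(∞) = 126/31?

No free integrators in G(s): this is a type 0 system.
K_p = lim_{s→0} G(s) = K·2·12 / (14·16·18) = (1/168)·K.
e_ss = 6/(1 + K_p) = 126/31 ⇒ 1 + (1/168)·K = 31/21 ⇒ K = 80.

80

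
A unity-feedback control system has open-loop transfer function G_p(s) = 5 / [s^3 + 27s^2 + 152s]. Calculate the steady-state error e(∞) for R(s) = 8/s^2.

243.2

Factoring s from the denominator leaves a polynomial with constant term 152, so the system is type 1.
K_v = lim_{s→0} s·G_p(s) = 5 / 152 = 5/152.
e_ss = 8/K_v = 8/(5/152) = 243.2.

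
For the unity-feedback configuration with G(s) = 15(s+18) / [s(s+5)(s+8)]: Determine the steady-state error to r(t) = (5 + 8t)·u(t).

32/27

System type = 1 (one pole at s=0). Treating each term separately:
  • 5: tracked with zero error.
  • 8t: e_ss = 8/K_v with K_v=6.75 → 32/27.
Total e_ss = 32/27.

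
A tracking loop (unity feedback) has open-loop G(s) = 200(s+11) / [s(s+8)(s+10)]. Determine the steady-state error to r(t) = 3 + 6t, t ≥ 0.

12/55

One free integrator in G(s): this is a type 1 system. Treating each term separately:
  • 3: tracked with zero error.
  • 6t: e_ss = 6/K_v with K_v=27.5 → 12/55.
Total e_ss = 12/55.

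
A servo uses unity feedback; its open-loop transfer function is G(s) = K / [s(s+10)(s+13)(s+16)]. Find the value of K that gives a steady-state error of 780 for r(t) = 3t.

The open loop has one pole at the origin → type 1 system.
K_v = lim_{s→0} s·G(s) = K / (10·13·16) = (1/2080)·K.
e_ss = 3/K_v = 780 ⇒ K_v = 1/260 ⇒ K = (1/260)/(1/2080) = 8.

8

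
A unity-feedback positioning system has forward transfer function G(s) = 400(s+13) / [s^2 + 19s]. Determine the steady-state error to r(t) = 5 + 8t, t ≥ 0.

The denominator has no term below 19s — 1 pole at s=0, type 1. Treating each term separately:
  • 5: tracked with zero error.
  • 8t: e_ss = 8/K_v with K_v=5200/19 → 19/650.
Total e_ss = 19/650.

19/650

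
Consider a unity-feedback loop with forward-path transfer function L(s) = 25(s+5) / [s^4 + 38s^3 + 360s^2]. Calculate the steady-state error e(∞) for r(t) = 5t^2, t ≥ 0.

28.8

Lowest-order denominator term is 360s^2, so the open loop has 2 poles at the origin → type 2 system.
K_a = lim_{s→0} s^2·L(s) = 25·5 / 360 = 25/72.
r(t) = 5t^2 gives R(s) = 10/s^3.
e_ss = 10/K_a = 10/(25/72) = 28.8.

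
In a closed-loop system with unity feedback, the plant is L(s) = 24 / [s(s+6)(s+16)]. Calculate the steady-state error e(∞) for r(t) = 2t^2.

infinity

The open loop has one pole at the origin → type 1 system.
For a type-1 system K_a = 0, so e_ss to a parabolic input is unbounded.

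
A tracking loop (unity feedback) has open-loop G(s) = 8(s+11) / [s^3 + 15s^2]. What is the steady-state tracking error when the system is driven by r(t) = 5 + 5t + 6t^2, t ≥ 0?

Factoring s^2 from the denominator leaves a polynomial with constant term 15, so the system is type 2. Treating each term separately:
  • 5: tracked with zero error.
  • 5t: tracked with zero error.
  • 6t^2: e_ss = 12/K_a with K_a=88/15 → 45/22.
Total e_ss = 45/22.

45/22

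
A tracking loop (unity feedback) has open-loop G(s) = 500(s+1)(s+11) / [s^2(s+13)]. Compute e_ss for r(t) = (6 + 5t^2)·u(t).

System type = 2 (two poles at s=0). Taking each input component in turn:
  • 6: tracked with zero error.
  • 5t^2: e_ss = 10/K_a with K_a=5500/13 → 13/550.
Total e_ss = 13/550.

13/550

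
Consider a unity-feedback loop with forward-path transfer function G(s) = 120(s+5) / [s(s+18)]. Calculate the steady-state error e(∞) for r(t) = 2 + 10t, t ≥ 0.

0.3

One free integrator in G(s): this is a type 1 system. By superposition:
  • 2: tracked with zero error.
  • 10t: e_ss = 10/K_v with K_v=100/3 → 0.3.
Total e_ss = 0.3.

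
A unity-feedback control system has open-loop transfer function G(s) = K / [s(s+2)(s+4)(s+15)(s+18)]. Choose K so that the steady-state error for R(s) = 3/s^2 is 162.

One free integrator in G(s): this is a type 1 system.
K_v = lim_{s→0} s·G(s) = K / (2·4·15·18) = (1/2160)·K.
e_ss = 3/K_v = 162 ⇒ K_v = 1/54 ⇒ K = (1/54)/(1/2160) = 40.

40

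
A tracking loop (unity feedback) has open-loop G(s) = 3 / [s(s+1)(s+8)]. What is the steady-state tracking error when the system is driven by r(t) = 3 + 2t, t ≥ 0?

16/3

G(s) has one factor of s in the denominator, so the system is type 1. Taking each input component in turn:
  • 3: tracked with zero error.
  • 2t: e_ss = 2/K_v with K_v=0.375 → 16/3.
Total e_ss = 16/3.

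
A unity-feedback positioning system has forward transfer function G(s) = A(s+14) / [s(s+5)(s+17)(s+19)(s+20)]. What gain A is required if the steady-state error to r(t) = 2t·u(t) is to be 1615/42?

System type = 1 (one pole at s=0).
K_v = lim_{s→0} s·G(s) = A·14 / (5·17·19·20) = (7/16150)·A.
e_ss = 2/K_v = 1615/42 ⇒ K_v = 84/1615 ⇒ A = (84/1615)/(7/16150) = 120.

120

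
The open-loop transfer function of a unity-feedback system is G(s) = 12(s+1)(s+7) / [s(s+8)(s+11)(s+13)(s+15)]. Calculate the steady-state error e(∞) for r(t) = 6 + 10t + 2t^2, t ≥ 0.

System type = 1 (one pole at s=0). Taking each input component in turn:
  • 6: tracked with zero error.
  • 10t: e_ss = 10/K_v with K_v=7/1430 → 14300/7.
  • 2t^2: a type-1 system cannot track it, e_ss → ∞.
The unbounded component dominates.

infinity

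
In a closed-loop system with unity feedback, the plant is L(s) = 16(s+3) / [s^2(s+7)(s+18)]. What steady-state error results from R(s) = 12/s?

The open loop has two poles at the origin → type 2 system.
K_p = ∞ for a type-2 system; e_ss to a step is zero.

0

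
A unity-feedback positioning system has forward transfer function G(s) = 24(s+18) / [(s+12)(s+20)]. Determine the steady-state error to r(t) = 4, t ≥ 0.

G(s) has no factors of s in the denominator, so the system is type 0.
K_p = lim_{s→0} G(s) = 24·18 / (12·20) = 1.8.
e_ss = 4/(1 + K_p) = 4/2.8 = 10/7.

10/7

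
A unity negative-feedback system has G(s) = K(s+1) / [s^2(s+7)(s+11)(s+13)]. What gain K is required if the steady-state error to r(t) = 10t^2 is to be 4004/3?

Two free integrators in G(s): this is a type 2 system.
K_a = lim_{s→0} s^2·G(s) = K·1 / (7·11·13) = (1/1001)·K.
e_ss = 20/K_a = 4004/3 ⇒ K_a = 15/1001 ⇒ K = (15/1001)/(1/1001) = 15.

15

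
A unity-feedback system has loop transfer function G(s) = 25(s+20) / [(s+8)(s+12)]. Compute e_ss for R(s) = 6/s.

No free integrators in G(s): this is a type 0 system.
K_p = lim_{s→0} G(s) = 25·20 / (8·12) = 125/24.
e_ss = 6/(1 + K_p) = 6/(149/24) = 144/149.

144/149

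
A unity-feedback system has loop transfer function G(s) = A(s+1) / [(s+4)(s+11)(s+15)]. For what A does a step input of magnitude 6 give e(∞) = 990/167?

The open loop has no poles at the origin → type 0 system.
K_p = lim_{s→0} G(s) = A·1 / (4·11·15) = (1/660)·A.
e_ss = 6/(1 + K_p) = 990/167 ⇒ 1 + (1/660)·A = 167/165 ⇒ A = 8.

8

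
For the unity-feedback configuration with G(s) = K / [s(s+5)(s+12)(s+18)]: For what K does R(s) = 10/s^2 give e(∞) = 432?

25

G(s) has one factor of s in the denominator, so the system is type 1.
K_v = lim_{s→0} s·G(s) = K / (5·12·18) = (1/1080)·K.
e_ss = 10/K_v = 432 ⇒ K_v = 5/216 ⇒ K = (5/216)/(1/1080) = 25.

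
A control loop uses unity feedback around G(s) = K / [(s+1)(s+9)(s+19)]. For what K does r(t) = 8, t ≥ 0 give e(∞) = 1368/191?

20

The open loop has no poles at the origin → type 0 system.
K_p = lim_{s→0} G(s) = K / (1·9·19) = (1/171)·K.
e_ss = 8/(1 + K_p) = 1368/191 ⇒ 1 + (1/171)·K = 191/171 ⇒ K = 20.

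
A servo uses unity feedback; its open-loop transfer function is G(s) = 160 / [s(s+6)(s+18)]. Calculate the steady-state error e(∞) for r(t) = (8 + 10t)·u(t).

6.75

System type = 1 (one pole at s=0). By superposition:
  • 8: tracked with zero error.
  • 10t: e_ss = 10/K_v with K_v=40/27 → 6.75.
Total e_ss = 6.75.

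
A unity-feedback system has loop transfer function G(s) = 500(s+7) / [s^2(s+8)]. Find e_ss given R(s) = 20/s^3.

Two free integrators in G(s): this is a type 2 system.
K_a = lim_{s→0} s^2·G(s) = 500·7 / (8) = 437.5.
r(t) = 10t^2 gives R(s) = 20/s^3.
e_ss = 20/K_a = 20/437.5 = 8/175.

8/175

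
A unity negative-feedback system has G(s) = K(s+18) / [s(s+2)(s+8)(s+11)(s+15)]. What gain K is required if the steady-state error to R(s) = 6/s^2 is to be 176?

5

One free integrator in G(s): this is a type 1 system.
K_v = lim_{s→0} s·G(s) = K·18 / (2·8·11·15) = (3/440)·K.
e_ss = 6/K_v = 176 ⇒ K_v = 3/88 ⇒ K = (3/88)/(3/440) = 5.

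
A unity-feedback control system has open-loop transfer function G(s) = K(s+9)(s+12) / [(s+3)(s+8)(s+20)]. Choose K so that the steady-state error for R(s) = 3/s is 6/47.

100

The open loop has no poles at the origin → type 0 system.
K_p = lim_{s→0} G(s) = K·9·12 / (3·8·20) = 0.225·K.
e_ss = 3/(1 + K_p) = 6/47 ⇒ 1 + 0.225·K = 23.5 ⇒ K = 100.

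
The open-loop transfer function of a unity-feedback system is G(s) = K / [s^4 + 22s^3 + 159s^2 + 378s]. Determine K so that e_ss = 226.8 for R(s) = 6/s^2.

10

Lowest-order denominator term is 378s, so the open loop has 1 pole at the origin → type 1 system.
K_v = lim_{s→0} s·G(s) = K / 378 = (1/378)·K.
e_ss = 6/K_v = 226.8 ⇒ K_v = 5/189 ⇒ K = (5/189)/(1/378) = 10.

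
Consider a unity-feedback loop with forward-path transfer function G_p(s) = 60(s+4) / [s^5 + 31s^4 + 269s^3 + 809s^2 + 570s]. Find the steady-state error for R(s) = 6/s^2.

The denominator has no term below 570s — 1 pole at s=0, type 1.
K_v = lim_{s→0} s·G_p(s) = 60·4 / 570 = 8/19.
e_ss = 6/K_v = 6/(8/19) = 14.25.

14.25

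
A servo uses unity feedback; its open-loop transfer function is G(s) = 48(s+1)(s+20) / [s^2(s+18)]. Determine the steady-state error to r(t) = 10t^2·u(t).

System type = 2 (two poles at s=0).
K_a = lim_{s→0} s^2·G(s) = 48·1·20 / (18) = 160/3.
r(t) = 10t^2 gives R(s) = 20/s^3.
e_ss = 20/K_a = 20/(160/3) = 0.375.

0.375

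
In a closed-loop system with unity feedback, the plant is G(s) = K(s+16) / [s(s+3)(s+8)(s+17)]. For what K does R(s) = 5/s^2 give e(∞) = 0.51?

G(s) has one factor of s in the denominator, so the system is type 1.
K_v = lim_{s→0} s·G(s) = K·16 / (3·8·17) = (2/51)·K.
e_ss = 5/K_v = 0.51 ⇒ K_v = 500/51 ⇒ K = (500/51)/(2/51) = 250.

250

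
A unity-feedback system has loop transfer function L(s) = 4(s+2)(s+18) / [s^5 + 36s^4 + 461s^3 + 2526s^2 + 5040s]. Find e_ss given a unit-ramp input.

Lowest-order denominator term is 5040s, so the open loop has 1 pole at the origin → type 1 system.
K_v = lim_{s→0} s·L(s) = 4·2·18 / 5040 = 1/35.
e_ss = 1/K_v = 1/(1/35) = 35.

35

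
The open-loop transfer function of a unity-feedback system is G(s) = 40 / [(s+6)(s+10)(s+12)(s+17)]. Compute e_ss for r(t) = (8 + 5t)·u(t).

G(s) has no factors of s in the denominator, so the system is type 0. By superposition:
  • 8: e_ss = 8/(1+K_p) with K_p=1/306 → 2448/307.
  • 5t: a type-0 system cannot track it, e_ss → ∞.
The unbounded component dominates.

infinity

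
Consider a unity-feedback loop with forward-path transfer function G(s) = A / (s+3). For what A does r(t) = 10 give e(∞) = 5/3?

15

G(s) has no factors of s in the denominator, so the system is type 0.
K_p = lim_{s→0} G(s) = A / (3) = (1/3)·A.
e_ss = 10/(1 + K_p) = 5/3 ⇒ 1 + (1/3)·A = 6 ⇒ A = 15.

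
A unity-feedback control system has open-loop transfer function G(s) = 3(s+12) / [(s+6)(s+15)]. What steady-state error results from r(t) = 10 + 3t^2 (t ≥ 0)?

infinity

System type = 0 (no poles at s=0). Taking each input component in turn:
  • 10: e_ss = 10/(1+K_p) with K_p=0.4 → 50/7.
  • 3t^2: a type-0 system cannot track it, e_ss → ∞.
The unbounded component dominates.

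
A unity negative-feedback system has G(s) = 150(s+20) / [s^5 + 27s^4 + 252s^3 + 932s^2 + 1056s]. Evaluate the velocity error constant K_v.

125/44

The denominator has no term below 1056s — 1 pole at s=0, type 1.
K_v = lim_{s→0} s·G(s) = 150·20 / 1056 = 125/44.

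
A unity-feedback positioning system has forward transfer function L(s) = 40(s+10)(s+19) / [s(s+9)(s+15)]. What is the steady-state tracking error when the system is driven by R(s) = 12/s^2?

One free integrator in L(s): this is a type 1 system.
K_v = lim_{s→0} s·L(s) = 40·10·19 / (9·15) = 1520/27.
e_ss = 12/K_v = 12/(1520/27) = 81/380.

81/380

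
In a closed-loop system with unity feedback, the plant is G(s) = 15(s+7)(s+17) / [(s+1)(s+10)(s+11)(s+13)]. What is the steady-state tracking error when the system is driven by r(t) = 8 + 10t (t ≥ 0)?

infinity

G(s) has no factors of s in the denominator, so the system is type 0. Treating each term separately:
  • 8: e_ss = 8/(1+K_p) with K_p=357/286 → 2288/643.
  • 10t: a type-0 system cannot track it, e_ss → ∞.
The unbounded component dominates.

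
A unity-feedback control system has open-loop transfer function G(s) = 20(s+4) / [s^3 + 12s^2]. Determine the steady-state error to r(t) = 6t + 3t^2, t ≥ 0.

0.9

Factoring s^2 from the denominator leaves a polynomial with constant term 12, so the system is type 2. Treating each term separately:
  • 6t: tracked with zero error.
  • 3t^2: e_ss = 6/K_a with K_a=20/3 → 0.9.
Total e_ss = 0.9.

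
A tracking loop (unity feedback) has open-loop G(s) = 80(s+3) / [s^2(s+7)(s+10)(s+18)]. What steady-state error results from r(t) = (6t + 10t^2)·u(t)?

105

G(s) has two factors of s in the denominator, so the system is type 2. Taking each input component in turn:
  • 6t: tracked with zero error.
  • 10t^2: e_ss = 20/K_a with K_a=4/21 → 105.
Total e_ss = 105.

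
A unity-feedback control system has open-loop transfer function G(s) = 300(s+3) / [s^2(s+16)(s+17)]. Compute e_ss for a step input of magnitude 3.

0

The open loop has two poles at the origin → type 2 system.
A type-2 system has K_p = ∞, so it tracks a step input with zero steady-state error.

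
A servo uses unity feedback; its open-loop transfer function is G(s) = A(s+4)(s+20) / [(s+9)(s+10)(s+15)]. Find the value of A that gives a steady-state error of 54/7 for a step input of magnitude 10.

No free integrators in G(s): this is a type 0 system.
K_p = lim_{s→0} G(s) = A·4·20 / (9·10·15) = (8/135)·A.
e_ss = 10/(1 + K_p) = 54/7 ⇒ 1 + (8/135)·A = 35/27 ⇒ A = 5.

5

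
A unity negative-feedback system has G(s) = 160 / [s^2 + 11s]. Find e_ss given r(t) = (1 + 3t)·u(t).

33/160

Factoring s from the denominator leaves a polynomial with constant term 11, so the system is type 1. By superposition:
  • 1: tracked with zero error.
  • 3t: e_ss = 3/K_v with K_v=160/11 → 33/160.
Total e_ss = 33/160.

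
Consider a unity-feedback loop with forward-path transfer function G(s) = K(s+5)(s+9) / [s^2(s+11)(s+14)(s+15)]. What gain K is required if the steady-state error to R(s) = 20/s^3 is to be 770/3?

Two free integrators in G(s): this is a type 2 system.
K_a = lim_{s→0} s^2·G(s) = K·5·9 / (11·14·15) = (3/154)·K.
e_ss = 20/K_a = 770/3 ⇒ K_a = 6/77 ⇒ K = (6/77)/(3/154) = 4.

4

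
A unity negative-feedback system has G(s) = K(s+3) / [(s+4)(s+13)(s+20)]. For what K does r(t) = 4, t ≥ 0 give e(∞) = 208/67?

100

System type = 0 (no poles at s=0).
K_p = lim_{s→0} G(s) = K·3 / (4·13·20) = (3/1040)·K.
e_ss = 4/(1 + K_p) = 208/67 ⇒ 1 + (3/1040)·K = 67/52 ⇒ K = 100.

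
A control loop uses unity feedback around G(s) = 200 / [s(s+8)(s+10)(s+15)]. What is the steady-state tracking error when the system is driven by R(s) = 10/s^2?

60

The open loop has one pole at the origin → type 1 system.
K_v = lim_{s→0} s·G(s) = 200 / (8·10·15) = 1/6.
e_ss = 10/K_v = 10/(1/6) = 60.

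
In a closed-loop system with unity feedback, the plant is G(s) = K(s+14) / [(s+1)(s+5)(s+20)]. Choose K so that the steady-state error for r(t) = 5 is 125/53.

G(s) has no factors of s in the denominator, so the system is type 0.
K_p = lim_{s→0} G(s) = K·14 / (1·5·20) = 0.14·K.
e_ss = 5/(1 + K_p) = 125/53 ⇒ 1 + 0.14·K = 2.12 ⇒ K = 8.

8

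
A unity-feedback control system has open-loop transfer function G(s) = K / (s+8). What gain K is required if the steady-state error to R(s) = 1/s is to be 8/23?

G(s) has no factors of s in the denominator, so the system is type 0.
K_p = lim_{s→0} G(s) = K / (8) = 0.125·K.
e_ss = 1/(1 + K_p) = 8/23 ⇒ 1 + 0.125·K = 2.875 ⇒ K = 15.

15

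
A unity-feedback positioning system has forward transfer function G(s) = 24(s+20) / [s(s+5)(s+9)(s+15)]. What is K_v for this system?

System type = 1 (one pole at s=0).
K_v = lim_{s→0} s·G(s) = 24·20 / (5·9·15) = 32/45.

32/45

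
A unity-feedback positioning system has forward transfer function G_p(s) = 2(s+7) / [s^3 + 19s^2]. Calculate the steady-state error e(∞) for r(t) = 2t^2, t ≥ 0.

38/7

Factoring s^2 from the denominator leaves a polynomial with constant term 19, so the system is type 2.
K_a = lim_{s→0} s^2·G_p(s) = 2·7 / 19 = 14/19.
r(t) = 2t^2 gives R(s) = 4/s^3.
e_ss = 4/K_a = 4/(14/19) = 38/7.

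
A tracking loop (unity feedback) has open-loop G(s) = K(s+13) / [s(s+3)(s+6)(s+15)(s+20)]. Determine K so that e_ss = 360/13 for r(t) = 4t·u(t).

60

System type = 1 (one pole at s=0).
K_v = lim_{s→0} s·G(s) = K·13 / (3·6·15·20) = (13/5400)·K.
e_ss = 4/K_v = 360/13 ⇒ K_v = 13/90 ⇒ K = (13/90)/(13/5400) = 60.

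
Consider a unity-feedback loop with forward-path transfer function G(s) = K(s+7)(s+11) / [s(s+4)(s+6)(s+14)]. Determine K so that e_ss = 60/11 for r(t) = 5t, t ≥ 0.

4

G(s) has one factor of s in the denominator, so the system is type 1.
K_v = lim_{s→0} s·G(s) = K·7·11 / (4·6·14) = (11/48)·K.
e_ss = 5/K_v = 60/11 ⇒ K_v = 11/12 ⇒ K = (11/12)/(11/48) = 4.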